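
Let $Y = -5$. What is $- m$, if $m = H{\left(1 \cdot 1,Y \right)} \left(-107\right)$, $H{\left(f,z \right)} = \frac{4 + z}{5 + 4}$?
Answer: $- \frac{107}{9} \approx -11.889$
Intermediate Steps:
$H{\left(f,z \right)} = \frac{4}{9} + \frac{z}{9}$ ($H{\left(f,z \right)} = \frac{4 + z}{9} = \left(4 + z\right) \frac{1}{9} = \frac{4}{9} + \frac{z}{9}$)
$m = \frac{107}{9}$ ($m = \left(\frac{4}{9} + \frac{1}{9} \left(-5\right)\right) \left(-107\right) = \left(\frac{4}{9} - \frac{5}{9}\right) \left(-107\right) = \left(- \frac{1}{9}\right) \left(-107\right) = \frac{107}{9} \approx 11.889$)
$- m = \left(-1\right) \frac{107}{9} = - \frac{107}{9}$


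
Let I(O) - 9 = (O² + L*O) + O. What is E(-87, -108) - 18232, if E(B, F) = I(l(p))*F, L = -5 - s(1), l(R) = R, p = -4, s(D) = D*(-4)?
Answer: -20932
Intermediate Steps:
s(D) = -4*D
L = -1 (L = -5 - (-4) = -5 - 1*(-4) = -5 + 4 = -1)
I(O) = 9 + O² (I(O) = 9 + ((O² - O) + O) = 9 + O²)
E(B, F) = 25*F (E(B, F) = (9 + (-4)²)*F = (9 + 16)*F = 25*F)
E(-87, -108) - 18232 = 25*(-108) - 18232 = -2700 - 18232 = -20932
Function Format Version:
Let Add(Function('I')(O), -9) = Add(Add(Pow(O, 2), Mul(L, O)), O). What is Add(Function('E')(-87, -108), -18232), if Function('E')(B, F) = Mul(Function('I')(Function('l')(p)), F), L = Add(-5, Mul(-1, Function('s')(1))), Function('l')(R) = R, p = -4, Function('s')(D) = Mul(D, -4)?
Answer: -20932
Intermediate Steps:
Function('s')(D) = Mul(-4, D)
L = -1 (L = Add(-5, Mul(-1, Mul(-4, 1))) = Add(-5, Mul(-1, -4)) = Add(-5, 4) = -1)
Function('I')(O) = Add(9, Pow(O, 2)) (Function('I')(O) = Add(9, Add(Add(Pow(O, 2), Mul(-1, O)), O)) = Add(9, Pow(O, 2)))
Function('E')(B, F) = Mul(25, F) (Function('E')(B, F) = Mul(Add(9, Pow(-4, 2)), F) = Mul(Add(9, 16), F) = Mul(25, F))
Add(Function('E')(-87, -108), -18232) = Add(Mul(25, -108), -18232) = Add(-2700, -18232) = -20932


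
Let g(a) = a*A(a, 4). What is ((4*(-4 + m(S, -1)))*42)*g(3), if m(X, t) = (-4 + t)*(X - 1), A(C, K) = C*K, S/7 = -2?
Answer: 429408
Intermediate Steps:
S = -14 (S = 7*(-2) = -14)
m(X, t) = (-1 + X)*(-4 + t) (m(X, t) = (-4 + t)*(-1 + X) = (-1 + X)*(-4 + t))
g(a) = 4*a**2 (g(a) = a*(a*4) = a*(4*a) = 4*a**2)
((4*(-4 + m(S, -1)))*42)*g(3) = ((4*(-4 + (4 - 1*(-1) - 4*(-14) - 14*(-1))))*42)*(4*3**2) = ((4*(-4 + (4 + 1 + 56 + 14)))*42)*(4*9) = ((4*(-4 + 75))*42)*36 = ((4*71)*42)*36 = (284*42)*36 = 11928*36 = 429408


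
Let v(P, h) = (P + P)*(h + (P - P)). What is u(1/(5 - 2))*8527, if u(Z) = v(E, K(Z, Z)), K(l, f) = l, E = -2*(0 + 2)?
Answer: -68216/3 ≈ -22739.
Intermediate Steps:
E = -4 (E = -2*2 = -4)
v(P, h) = 2*P*h (v(P, h) = (2*P)*(h + 0) = (2*P)*h = 2*P*h)
u(Z) = -8*Z (u(Z) = 2*(-4)*Z = -8*Z)
u(1/(5 - 2))*8527 = -8/(5 - 2)*8527 = -8/3*8527 = -68216/3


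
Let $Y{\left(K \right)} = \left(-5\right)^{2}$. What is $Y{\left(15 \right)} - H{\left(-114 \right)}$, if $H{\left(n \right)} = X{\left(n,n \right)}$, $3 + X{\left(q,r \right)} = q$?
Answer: $142$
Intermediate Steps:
$X{\left(q,r \right)} = -3 + q$
$H{\left(n \right)} = -3 + n$
$Y{\left(K \right)} = 25$
$Y{\left(15 \right)} - H{\left(-114 \right)} = 25 - \left(-3 - 114\right) = 25 - -117 = 25 + 117 = 142$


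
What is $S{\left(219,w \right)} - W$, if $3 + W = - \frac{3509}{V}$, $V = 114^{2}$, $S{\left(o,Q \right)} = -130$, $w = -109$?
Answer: $- \frac{1646983}{12996} \approx -126.73$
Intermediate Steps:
$V = 12996$
$W = - \frac{42497}{12996}$ ($W = -3 - \frac{3509}{12996} = - \frac{42497}{12996} \approx -3.27$)
$S{\left(219,w \right)} - W = -130 - - \frac{42497}{12996} = -130 + \frac{42497}{12996} = - \frac{1646983}{12996}$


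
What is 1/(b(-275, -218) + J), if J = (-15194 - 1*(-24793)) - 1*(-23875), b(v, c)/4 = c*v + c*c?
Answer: 1/463370 ≈ 2.1581e-6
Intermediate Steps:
b(v, c) = 4*c² + 4*c*v (b(v, c) = 4*(c*v + c*c) = 4*(c*v + c²) = 4*(c² + c*v) = 4*c² + 4*c*v)
J = 33474 (J = (-15194 + 24793) + 23875 = 9599 + 23875 = 33474)
1/(b(-275, -218) + J) = 1/(4*(-218)*(-218 - 275) + 33474) = 1/(4*(-218)*(-493) + 33474) = 1/(429896 + 33474) = 1/463370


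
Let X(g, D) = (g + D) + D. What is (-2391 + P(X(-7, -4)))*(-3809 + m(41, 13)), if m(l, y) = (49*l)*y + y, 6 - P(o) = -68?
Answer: -51717757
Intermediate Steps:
X(g, D) = g + 2*D (X(g, D) = (D + g) + D = g + 2*D)
P(o) = 74 (P(o) = 6 - 1*(-68) = 6 + 68 = 74)
m(l, y) = y + 49*l*y (m(l, y) = 49*l*y + y = y + 49*l*y)
(-2391 + P(X(-7, -4)))*(-3809 + m(41, 13)) = (-2391 + 74)*(-3809 + 13*(1 + 49*41)) = -2317*(-3809 + 13*(1 + 2009)) = -2317*(-3809 + 13*2010) = -2317*(-3809 + 26130) = -2317*22321 = -51717757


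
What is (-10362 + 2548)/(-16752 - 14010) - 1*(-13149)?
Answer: 202248676/15381 ≈ 13149.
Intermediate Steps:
(-10362 + 2548)/(-16752 - 14010) - 1*(-13149) = -7814/(-30762) + 13149 = -7814*(-1/30762) + 13149 = 3907/15381 + 13149 = 202248676/15381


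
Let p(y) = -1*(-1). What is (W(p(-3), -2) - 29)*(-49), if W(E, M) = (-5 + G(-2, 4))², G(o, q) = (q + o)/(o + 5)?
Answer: 4508/9 ≈ 500.89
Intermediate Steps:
p(y) = 1
G(o, q) = (o + q)/(5 + o)
W(E, M) = 169/9 (W(E, M) = (-5 + (-2 + 4)/(5 - 2))² = (-5 + 2/3)² = (-5 + (⅓)*2)² = (-5 + ⅔)² = (-13/3)² = 169/9)
(W(p(-3), -2) - 29)*(-49) = (169/9 - 29)*(-49) = -92/9*(-49) = 4508/9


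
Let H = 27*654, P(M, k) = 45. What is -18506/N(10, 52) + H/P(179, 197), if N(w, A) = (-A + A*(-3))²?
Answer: 42395719/108160 ≈ 391.97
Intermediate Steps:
N(w, A) = 16*A² (N(w, A) = (-A - 3*A)² = (-4*A)² = 16*A²)
H = 17658
-18506/N(10, 52) + H/P(179, 197) = -18506/(16*52²) + 17658/45 = -18506/(16*2704) + 17658*(1/45) = -18506/43264 + 1962/5 = -18506*1/43264 + 1962/5 = -9253/21632 + 1962/5 = 42395719/108160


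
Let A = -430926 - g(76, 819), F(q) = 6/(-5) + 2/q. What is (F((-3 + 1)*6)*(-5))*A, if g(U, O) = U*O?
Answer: -3369995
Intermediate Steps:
g(U, O) = O*U
F(q) = -6/5 + 2/q (F(q) = 6*(-⅕) + 2/q = -6/5 + 2/q)
A = -493170 (A = -430926 - 819*76 = -430926 - 1*62244 = -430926 - 62244 = -493170)
(F((-3 + 1)*6)*(-5))*A = ((-6/5 + 2/(((-3 + 1)*6)))*(-5))*(-493170) = ((-6/5 + 2/((-2*6)))*(-5))*(-493170) = ((-6/5 + 2/(-12))*(-5))*(-493170) = ((-6/5 + 2*(-1/12))*(-5))*(-493170) = ((-6/5 - ⅙)*(-5))*(-493170) = -41/30*(-5)*(-493170) = (41/6)*(-493170) = -3369995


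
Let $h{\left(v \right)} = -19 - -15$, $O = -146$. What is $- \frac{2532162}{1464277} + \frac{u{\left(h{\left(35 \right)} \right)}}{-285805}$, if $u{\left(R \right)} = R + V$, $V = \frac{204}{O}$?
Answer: $- \frac{52829855984792}{30550331222905} \approx -1.7293$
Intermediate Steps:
$h{\left(v \right)} = -4$ ($h{\left(v \right)} = -19 + 15 = -4$)
$V = - \frac{102}{73}$ ($V = \frac{204}{-146} = 204 \left(- \frac{1}{146}\right) = - \frac{102}{73} \approx -1.3973$)
$u{\left(R \right)} = - \frac{102}{73} + R$ ($u{\left(R \right)} = R - \frac{102}{73} = - \frac{102}{73} + R$)
$- \frac{2532162}{1464277} + \frac{u{\left(h{\left(35 \right)} \right)}}{-285805} = - \frac{2532162}{1464277} + \frac{- \frac{102}{73} - 4}{-285805} = \left(-2532162\right) \frac{1}{1464277} - - \frac{394}{20863765} = - \frac{2532162}{1464277} + \frac{394}{20863765} = - \frac{52829855984792}{30550331222905}$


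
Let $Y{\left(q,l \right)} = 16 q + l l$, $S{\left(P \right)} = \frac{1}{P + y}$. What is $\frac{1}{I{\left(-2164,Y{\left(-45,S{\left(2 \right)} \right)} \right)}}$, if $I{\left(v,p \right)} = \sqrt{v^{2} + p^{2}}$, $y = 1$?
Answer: $\frac{9 \sqrt{421292017}}{421292017} \approx 0.00043848$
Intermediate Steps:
$S{\left(P \right)} = \frac{1}{1 + P}$ ($S{\left(P \right)} = \frac{1}{P + 1} = \frac{1}{1 + P}$)
$Y{\left(q,l \right)} = l^{2} + 16 q$ ($Y{\left(q,l \right)} = 16 q + l^{2} = l^{2} + 16 q$)
$I{\left(v,p \right)} = \sqrt{p^{2} + v^{2}}$
$\frac{1}{I{\left(-2164,Y{\left(-45,S{\left(2 \right)} \right)} \right)}} = \frac{1}{\sqrt{\left(\left(\frac{1}{1 + 2}\right)^{2} + 16 \left(-45\right)\right)^{2} + \left(-2164\right)^{2}}} = \frac{1}{\sqrt{\left(\left(\frac{1}{3}\right)^{2} - 720\right)^{2} + 4682896}} = \frac{1}{\sqrt{\left(\frac{1}{9} - 720\right)^{2} + 4682896}} = \frac{1}{\sqrt{\left(- \frac{6479}{9}\right)^{2} + 4682896}} = \frac{1}{\sqrt{\frac{41977441}{81} + 4682896}} = \frac{1}{\sqrt{\frac{421292017}{81}}} = \frac{1}{\frac{1}{9} \sqrt{421292017}} = \frac{9 \sqrt{421292017}}{421292017}$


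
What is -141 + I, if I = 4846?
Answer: 4705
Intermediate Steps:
-141 + I = -141 + 4846 = 4705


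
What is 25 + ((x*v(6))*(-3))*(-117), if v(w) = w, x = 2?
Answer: 4237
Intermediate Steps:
25 + ((x*v(6))*(-3))*(-117) = 25 + ((2*6)*(-3))*(-117) = 25 + (12*(-3))*(-117) = 25 - 36*(-117) = 25 + 4212 = 4237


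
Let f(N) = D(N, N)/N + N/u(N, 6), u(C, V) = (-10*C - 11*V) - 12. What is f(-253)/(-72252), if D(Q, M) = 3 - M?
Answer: 691721/44821961712 ≈ 1.5433e-5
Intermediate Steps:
u(C, V) = -12 - 11*V - 10*C (u(C, V) = (-11*V - 10*C) - 12 = -12 - 11*V - 10*C)
f(N) = N/(-78 - 10*N) + (3 - N)/N (f(N) = (3 - N)/N + N/(-12 - 11*6 - 10*N) = (3 - N)/N + N/(-12 - 66 - 10*N) = (3 - N)/N + N/(-78 - 10*N) = N/(-78 - 10*N) + (3 - N)/N)
f(-253)/(-72252) = ((½)*(234 - 48*(-253) - 11*(-253)²)/(-253*(39 + 5*(-253))))/(-72252) = ((½)*(-1/253)*(234 + 12144 - 11*64009)/(39 - 1265))*(-1/72252) = ((½)*(-1/253)*(234 + 12144 - 704099)/(-1226))*(-1/72252) = ((½)*(-1/253)*(-1/1226)*(-691721))*(-1/72252) = -691721/620356*(-1/72252) = 691721/44821961712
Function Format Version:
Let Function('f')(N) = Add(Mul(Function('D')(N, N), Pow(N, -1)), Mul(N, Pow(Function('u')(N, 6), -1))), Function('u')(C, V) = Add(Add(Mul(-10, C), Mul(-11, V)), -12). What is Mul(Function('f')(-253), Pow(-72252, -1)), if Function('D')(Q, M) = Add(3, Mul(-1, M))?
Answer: Rational(691721, 44821961712) ≈ 1.5433e-5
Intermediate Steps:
Function('u')(C, V) = Add(-12, Mul(-11, V), Mul(-10, C)) (Function('u')(C, V) = Add(Add(Mul(-11, V), Mul(-10, C)), -12) = Add(-12, Mul(-11, V), Mul(-10, C)))
Function('f')(N) = Add(Mul(N, Pow(Add(-78, Mul(-10, N)), -1)), Mul(Pow(N, -1), Add(3, Mul(-1, N)))) (Function('f')(N) = Add(Mul(Add(3, Mul(-1, N)), Pow(N, -1)), Mul(N, Pow(Add(-12, Mul(-11, 6), Mul(-10, N)), -1))) = Add(Mul(Pow(N, -1), Add(3, Mul(-1, N))), Mul(N, Pow(Add(-12, -66, Mul(-10, N)), -1))) = Add(Mul(Pow(N, -1), Add(3, Mul(-1, N))), Mul(N, Pow(Add(-78, Mul(-10, N)), -1))) = Add(Mul(N, Pow(Add(-78, Mul(-10, N)), -1)), Mul(Pow(N, -1), Add(3, Mul(-1, N)))))
Mul(Function('f')(-253), Pow(-72252, -1)) = Mul(Mul(Rational(1, 2), Pow(-253, -1), Pow(Add(39, Mul(5, -253)), -1), Add(234, Mul(-48, -253), Mul(-11, Pow(-253, 2)))), Pow(-72252, -1)) = Mul(Mul(Rational(1, 2), Rational(-1, 253), Pow(Add(39, -1265), -1), Add(234, 12144, Mul(-11, 64009))), Rational(-1, 72252)) = Mul(Mul(Rational(1, 2), Rational(-1, 253), Pow(-1226, -1), Add(234, 12144, -704099)), Rational(-1, 72252)) = Mul(Mul(Rational(1, 2), Rational(-1, 253), Rational(-1, 1226), -691721), Rational(-1, 72252)) = Mul(Rational(-691721, 620356), Rational(-1, 72252)) = Rational(691721, 44821961712)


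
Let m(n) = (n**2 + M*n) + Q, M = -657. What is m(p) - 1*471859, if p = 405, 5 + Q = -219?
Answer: -574143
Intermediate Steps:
Q = -224 (Q = -5 - 219 = -224)
m(n) = -224 + n**2 - 657*n (m(n) = (n**2 - 657*n) - 224 = -224 + n**2 - 657*n)
m(p) - 1*471859 = (-224 + 405**2 - 657*405) - 1*471859 = (-224 + 164025 - 266085) - 471859 = -102284 - 471859 = -574143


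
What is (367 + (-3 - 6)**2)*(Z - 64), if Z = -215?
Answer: -124992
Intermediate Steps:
(367 + (-3 - 6)**2)*(Z - 64) = (367 + (-3 - 6)**2)*(-215 - 64) = (367 + (-9)**2)*(-279) = (367 + 81)*(-279) = 448*(-279) = -124992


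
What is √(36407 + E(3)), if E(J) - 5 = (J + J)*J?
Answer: √36430 ≈ 190.87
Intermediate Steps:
E(J) = 5 + 2*J² (E(J) = 5 + (J + J)*J = 5 + (2*J)*J = 5 + 2*J²)
√(36407 + E(3)) = √(36407 + (5 + 2*3²)) = √(36407 + (5 + 2*9)) = √(36407 + (5 + 18)) = √(36407 + 23) = √36430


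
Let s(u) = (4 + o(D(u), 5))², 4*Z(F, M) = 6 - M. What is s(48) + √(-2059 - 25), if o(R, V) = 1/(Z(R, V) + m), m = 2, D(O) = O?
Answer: 1600/81 + 2*I*√521 ≈ 19.753 + 45.651*I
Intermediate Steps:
Z(F, M) = 3/2 - M/4 (Z(F, M) = (6 - M)/4 = 3/2 - M/4)
o(R, V) = 1/(7/2 - V/4) (o(R, V) = 1/((3/2 - V/4) + 2) = 1/(7/2 - V/4))
s(u) = 1600/81 (s(u) = (4 - 4/(-14 + 5))² = (4 - 4/(-9))² = (4 - 4*(-⅑))² = (4 + 4/9)² = (40/9)² = 1600/81)
s(48) + √(-2059 - 25) = 1600/81 + √(-2059 - 25) = 1600/81 + √(-2084) = 1600/81 + 2*I*√521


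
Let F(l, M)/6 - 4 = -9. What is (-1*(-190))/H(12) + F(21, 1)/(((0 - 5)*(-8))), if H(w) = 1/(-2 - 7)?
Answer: -6843/4 ≈ -1710.8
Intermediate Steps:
H(w) = -⅑ (H(w) = 1/(-9) = -⅑)
F(l, M) = -30 (F(l, M) = 24 + 6*(-9) = 24 - 54 = -30)
(-1*(-190))/H(12) + F(21, 1)/(((0 - 5)*(-8))) = (-1*(-190))/(-⅑) - 30*(-1/(8*(0 - 5))) = 190*(-9) - 30/((-5*(-8))) = -1710 - 30/40 = -1710 - 30*1/40 = -1710 - ¾ = -6843/4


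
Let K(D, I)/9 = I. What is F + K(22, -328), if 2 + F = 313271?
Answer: 310317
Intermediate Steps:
F = 313269 (F = -2 + 313271 = 313269)
K(D, I) = 9*I
F + K(22, -328) = 313269 + 9*(-328) = 313269 - 2952 = 310317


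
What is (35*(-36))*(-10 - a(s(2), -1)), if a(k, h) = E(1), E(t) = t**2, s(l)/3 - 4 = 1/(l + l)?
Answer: 13860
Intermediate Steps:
s(l) = 12 + 3/(2*l) (s(l) = 12 + 3/(l + l) = 12 + 3/((2*l)) = 12 + 3*(1/(2*l)) = 12 + 3/(2*l))
a(k, h) = 1 (a(k, h) = 1**2 = 1)
(35*(-36))*(-10 - a(s(2), -1)) = (35*(-36))*(-10 - 1*1) = -1260*(-10 - 1) = -1260*(-11) = 13860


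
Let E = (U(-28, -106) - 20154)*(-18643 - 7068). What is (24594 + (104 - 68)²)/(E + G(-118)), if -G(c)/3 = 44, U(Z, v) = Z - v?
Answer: 4315/86028984 ≈ 5.0158e-5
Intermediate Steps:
G(c) = -132 (G(c) = -3*44 = -132)
E = 516174036 (E = ((-28 - 1*(-106)) - 20154)*(-18643 - 7068) = ((-28 + 106) - 20154)*(-25711) = (78 - 20154)*(-25711) = -20076*(-25711) = 516174036)
(24594 + (104 - 68)²)/(E + G(-118)) = (24594 + (104 - 68)²)/(516174036 - 132) = (24594 + 36²)/516173904 = (24594 + 1296)*(1/516173904) = 25890*(1/516173904) = 4315/86028984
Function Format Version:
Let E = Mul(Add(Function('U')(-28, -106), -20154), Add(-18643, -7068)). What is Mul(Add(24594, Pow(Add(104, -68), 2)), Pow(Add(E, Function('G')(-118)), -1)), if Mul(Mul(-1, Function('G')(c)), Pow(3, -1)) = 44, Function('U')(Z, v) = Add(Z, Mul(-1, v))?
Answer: Rational(4315, 86028984) ≈ 5.0158e-5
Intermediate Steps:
Function('G')(c) = -132 (Function('G')(c) = Mul(-3, 44) = -132)
E = 516174036 (E = Mul(Add(Add(-28, Mul(-1, -106)), -20154), Add(-18643, -7068)) = Mul(Add(Add(-28, 106), -20154), -25711) = Mul(Add(78, -20154), -25711) = Mul(-20076, -25711) = 516174036)
Mul(Add(24594, Pow(Add(104, -68), 2)), Pow(Add(E, Function('G')(-118)), -1)) = Mul(Add(24594, Pow(Add(104, -68), 2)), Pow(Add(516174036, -132), -1)) = Mul(Add(24594, Pow(36, 2)), Pow(516173904, -1)) = Mul(Add(24594, 1296), Rational(1, 516173904)) = Mul(25890, Rational(1, 516173904)) = Rational(4315, 86028984)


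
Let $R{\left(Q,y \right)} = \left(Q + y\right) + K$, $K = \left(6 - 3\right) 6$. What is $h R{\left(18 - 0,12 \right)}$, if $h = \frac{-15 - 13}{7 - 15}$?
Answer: $168$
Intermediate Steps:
$h = \frac{7}{2}$ ($h = - \frac{28}{-8} = \left(-28\right) \left(- \frac{1}{8}\right) = \frac{7}{2} \approx 3.5$)
$K = 18$ ($K = 3 \cdot 6 = 18$)
$R{\left(Q,y \right)} = 18 + Q + y$ ($R{\left(Q,y \right)} = \left(Q + y\right) + 18 = 18 + Q + y$)
$h R{\left(18 - 0,12 \right)} = \frac{7 \left(18 + \left(18 - 0\right) + 12\right)}{2} = \frac{7 \left(18 + \left(18 + 0\right) + 12\right)}{2} = \frac{7 \left(18 + 18 + 12\right)}{2} = \frac{7}{2} \cdot 48 = 168$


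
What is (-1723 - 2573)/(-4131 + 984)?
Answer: 1432/1049 ≈ 1.3651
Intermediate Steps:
(-1723 - 2573)/(-4131 + 984) = -4296/(-3147) = -4296*(-1/3147) = 1432/1049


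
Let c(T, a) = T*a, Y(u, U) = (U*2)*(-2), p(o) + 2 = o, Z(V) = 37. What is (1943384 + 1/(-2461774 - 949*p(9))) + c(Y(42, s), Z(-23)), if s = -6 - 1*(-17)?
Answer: 4793063520251/2468417 ≈ 1.9418e+6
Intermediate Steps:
p(o) = -2 + o
s = 11 (s = -6 + 17 = 11)
Y(u, U) = -4*U (Y(u, U) = (2*U)*(-2) = -4*U)
(1943384 + 1/(-2461774 - 949*p(9))) + c(Y(42, s), Z(-23)) = (1943384 + 1/(-2461774 - 949*(-2 + 9))) - 4*11*37 = (1943384 + 1/(-2461774 - 949*7)) - 44*37 = (1943384 + 1/(-2461774 - 6643)) - 1628 = (1943384 + 1/(-2468417)) - 1628 = (1943384 - 1/2468417) - 1628 = 4797082103127/2468417 - 1628 = 4793063520251/2468417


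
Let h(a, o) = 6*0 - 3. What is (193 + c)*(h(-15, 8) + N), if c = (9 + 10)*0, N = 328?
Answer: 62725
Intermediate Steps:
h(a, o) = -3 (h(a, o) = 0 - 3 = -3)
c = 0 (c = 19*0 = 0)
(193 + c)*(h(-15, 8) + N) = (193 + 0)*(-3 + 328) = 193*325 = 62725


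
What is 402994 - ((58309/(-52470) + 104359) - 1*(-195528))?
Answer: 5410082599/52470 ≈ 1.0311e+5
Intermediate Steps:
402994 - ((58309/(-52470) + 104359) - 1*(-195528)) = 402994 - ((58309*(-1/52470) + 104359) + 195528) = 402994 - ((-58309/52470 + 104359) + 195528) = 402994 - (5475658421/52470 + 195528) = 402994 - 1*15735012581/52470 = 402994 - 15735012581/52470 = 5410082599/52470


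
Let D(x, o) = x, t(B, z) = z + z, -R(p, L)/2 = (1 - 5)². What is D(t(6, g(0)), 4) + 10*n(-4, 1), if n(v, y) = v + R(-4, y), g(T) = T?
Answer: -360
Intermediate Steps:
R(p, L) = -32 (R(p, L) = -2*(1 - 5)² = -2*(-4)² = -2*16 = -32)
t(B, z) = 2*z
n(v, y) = -32 + v (n(v, y) = v - 32 = -32 + v)
D(t(6, g(0)), 4) + 10*n(-4, 1) = 2*0 + 10*(-32 - 4) = 0 + 10*(-36) = 0 - 360 = -360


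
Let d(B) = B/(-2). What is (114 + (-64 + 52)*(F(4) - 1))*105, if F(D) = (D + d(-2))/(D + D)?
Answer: 24885/2 ≈ 12443.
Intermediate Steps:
d(B) = -B/2 (d(B) = B*(-½) = -B/2)
F(D) = (1 + D)/(2*D) (F(D) = (D - ½*(-2))/(D + D) = (D + 1)/((2*D)) = (1 + D)*(1/(2*D)) = (1 + D)/(2*D))
(114 + (-64 + 52)*(F(4) - 1))*105 = (114 + (-64 + 52)*((½)*(1 + 4)/4 - 1))*105 = (114 - 12*((½)*(¼)*5 - 1))*105 = (114 - 12*(5/8 - 1))*105 = (114 - 12*(-3/8))*105 = (114 + 9/2)*105 = (237/2)*105 = 24885/2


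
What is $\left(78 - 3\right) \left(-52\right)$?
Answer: $-3900$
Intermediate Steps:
$\left(78 - 3\right) \left(-52\right) = 75 \left(-52\right) = -3900$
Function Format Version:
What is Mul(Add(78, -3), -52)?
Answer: -3900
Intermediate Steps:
Mul(Add(78, -3), -52) = Mul(75, -52) = -3900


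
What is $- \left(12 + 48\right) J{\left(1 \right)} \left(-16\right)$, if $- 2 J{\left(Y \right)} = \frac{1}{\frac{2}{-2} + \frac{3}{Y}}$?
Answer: $-240$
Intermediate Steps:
$J{\left(Y \right)} = - \frac{1}{2 \left(-1 + \frac{3}{Y}\right)}$ ($J{\left(Y \right)} = - \frac{1}{2 \left(\frac{2}{-2} + \frac{3}{Y}\right)} = - \frac{1}{2 \left(2 \left(- \frac{1}{2}\right) + \frac{3}{Y}\right)} = - \frac{1}{2 \left(-1 + \frac{3}{Y}\right)}$)
$- \left(12 + 48\right) J{\left(1 \right)} \left(-16\right) = - \left(12 + 48\right) \frac{1}{2} \cdot 1 \frac{1}{-3 + 1} \left(-16\right) = - 60 \cdot \frac{1}{2} \cdot 1 \frac{1}{-2} \left(-16\right) = - 60 \cdot \frac{1}{2} \cdot 1 \left(- \frac{1}{2}\right) \left(-16\right) = - 60 \left(- \frac{1}{4}\right) \left(-16\right) = - \left(-15\right) \left(-16\right) = \left(-1\right) 240 = -240$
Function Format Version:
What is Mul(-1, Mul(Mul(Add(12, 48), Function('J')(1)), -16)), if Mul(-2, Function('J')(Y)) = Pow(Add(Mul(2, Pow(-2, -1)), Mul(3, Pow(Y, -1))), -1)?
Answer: -240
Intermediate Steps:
Function('J')(Y) = Mul(Rational(-1, 2), Pow(Add(-1, Mul(3, Pow(Y, -1))), -1)) (Function('J')(Y) = Mul(Rational(-1, 2), Pow(Add(Mul(2, Pow(-2, -1)), Mul(3, Pow(Y, -1))), -1)) = Mul(Rational(-1, 2), Pow(Add(Mul(2, Rational(-1, 2)), Mul(3, Pow(Y, -1))), -1)) = Mul(Rational(-1, 2), Pow(Add(-1, Mul(3, Pow(Y, -1))), -1)))
Mul(-1, Mul(Mul(Add(12, 48), Function('J')(1)), -16)) = Mul(-1, Mul(Mul(Add(12, 48), Mul(Rational(1, 2), 1, Pow(Add(-3, 1), -1))), -16)) = Mul(-1, Mul(Mul(60, Mul(Rational(1, 2), 1, Pow(-2, -1))), -16)) = Mul(-1, Mul(Mul(60, Mul(Rational(1, 2), 1, Rational(-1, 2))), -16)) = Mul(-1, Mul(Mul(60, Rational(-1, 4)), -16)) = Mul(-1, Mul(-15, -16)) = Mul(-1, 240) = -240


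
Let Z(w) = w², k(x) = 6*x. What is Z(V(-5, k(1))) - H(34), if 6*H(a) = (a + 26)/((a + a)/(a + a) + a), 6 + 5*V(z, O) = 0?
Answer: 202/175 ≈ 1.1543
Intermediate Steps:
V(z, O) = -6/5 (V(z, O) = -6/5 + (⅕)*0 = -6/5 + 0 = -6/5)
H(a) = (26 + a)/(6*(1 + a)) (H(a) = ((a + 26)/((a + a)/(a + a) + a))/6 = ((26 + a)/((2*a)/((2*a)) + a))/6 = ((26 + a)/((2*a)*(1/(2*a)) + a))/6 = ((26 + a)/(1 + a))/6 = (26 + a)/(6*(1 + a)))
Z(V(-5, k(1))) - H(34) = (-6/5)² - (26 + 34)/(6*(1 + 34)) = 36/25 - 60/(6*35) = 36/25 - 1*2/7 = 36/25 - 2/7 = 202/175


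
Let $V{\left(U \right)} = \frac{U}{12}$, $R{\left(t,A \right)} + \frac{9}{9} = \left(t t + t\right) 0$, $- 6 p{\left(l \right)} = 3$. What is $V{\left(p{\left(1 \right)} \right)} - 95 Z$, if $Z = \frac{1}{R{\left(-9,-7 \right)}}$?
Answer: $\frac{2279}{24} \approx 94.958$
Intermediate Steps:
$p{\left(l \right)} = - \frac{1}{2}$ ($p{\left(l \right)} = \left(- \frac{1}{6}\right) 3 = - \frac{1}{2}$)
$R{\left(t,A \right)} = -1$ ($R{\left(t,A \right)} = -1 + \left(t t + t\right) 0 = -1 + \left(t^{2} + t\right) 0 = -1 + \left(t + t^{2}\right) 0 = -1 + 0 = -1$)
$V{\left(U \right)} = \frac{U}{12}$ ($V{\left(U \right)} = U \frac{1}{12} = \frac{U}{12}$)
$Z = -1$ ($Z = \frac{1}{-1} = -1$)
$V{\left(p{\left(1 \right)} \right)} - 95 Z = \frac{1}{12} \left(- \frac{1}{2}\right) - -95 = - \frac{1}{24} + 95 = \frac{2279}{24}$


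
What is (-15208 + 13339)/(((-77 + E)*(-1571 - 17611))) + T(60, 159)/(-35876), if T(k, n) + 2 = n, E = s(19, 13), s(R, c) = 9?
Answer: -22653273/3899649448 ≈ -0.0058091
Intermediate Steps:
E = 9
T(k, n) = -2 + n
(-15208 + 13339)/(((-77 + E)*(-1571 - 17611))) + T(60, 159)/(-35876) = (-15208 + 13339)/(((-77 + 9)*(-1571 - 17611))) + (-2 + 159)/(-35876) = -1869/((-68*(-19182))) + 157*(-1/35876) = -1869/1304376 - 157/35876 = -1869*1/1304376 - 157/35876 = -623/434792 - 157/35876 = -22653273/3899649448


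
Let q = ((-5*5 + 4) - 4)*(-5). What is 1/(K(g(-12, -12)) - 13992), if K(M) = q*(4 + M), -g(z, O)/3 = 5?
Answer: -1/15367 ≈ -6.5075e-5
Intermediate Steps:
q = 125 (q = ((-25 + 4) - 4)*(-5) = (-21 - 4)*(-5) = -25*(-5) = 125)
g(z, O) = -15 (g(z, O) = -3*5 = -15)
K(M) = 500 + 125*M (K(M) = 125*(4 + M) = 500 + 125*M)
1/(K(g(-12, -12)) - 13992) = 1/((500 + 125*(-15)) - 13992) = 1/((500 - 1875) - 13992) = 1/(-1375 - 13992) = 1/(-15367) = -1/15367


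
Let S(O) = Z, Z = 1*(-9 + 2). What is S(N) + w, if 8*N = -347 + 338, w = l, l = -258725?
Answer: -258732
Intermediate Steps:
w = -258725
N = -9/8 (N = (-347 + 338)/8 = (⅛)*(-9) = -9/8 ≈ -1.1250)
Z = -7 (Z = 1*(-7) = -7)
S(O) = -7
S(N) + w = -7 - 258725 = -258732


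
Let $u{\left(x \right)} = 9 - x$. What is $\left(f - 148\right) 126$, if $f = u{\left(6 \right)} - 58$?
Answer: $-25578$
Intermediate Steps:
$f = -55$ ($f = \left(9 - 6\right) - 58 = 3 - 58 = -55$)
$\left(f - 148\right) 126 = \left(-55 - 148\right) 126 = \left(-203\right) 126 = -25578$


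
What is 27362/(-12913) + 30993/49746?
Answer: -320312481/214123366 ≈ -1.4959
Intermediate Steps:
27362/(-12913) + 30993/49746 = 27362*(-1/12913) + 30993*(1/49746) = -27362/12913 + 10331/16582 = -320312481/214123366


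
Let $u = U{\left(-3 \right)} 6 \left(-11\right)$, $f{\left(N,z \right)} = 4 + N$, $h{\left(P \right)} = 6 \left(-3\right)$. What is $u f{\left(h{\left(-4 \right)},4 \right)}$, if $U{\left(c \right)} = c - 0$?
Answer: $-2772$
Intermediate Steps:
$h{\left(P \right)} = -18$
$U{\left(c \right)} = c$ ($U{\left(c \right)} = c + 0 = c$)
$u = 198$ ($u = \left(-3\right) 6 \left(-11\right) = \left(-18\right) \left(-11\right) = 198$)
$u f{\left(h{\left(-4 \right)},4 \right)} = 198 \left(4 - 18\right) = 198 \left(-14\right) = -2772$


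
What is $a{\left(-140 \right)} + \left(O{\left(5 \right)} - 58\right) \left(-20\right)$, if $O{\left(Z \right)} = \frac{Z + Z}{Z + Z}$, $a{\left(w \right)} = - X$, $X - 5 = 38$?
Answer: $1097$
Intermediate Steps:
$X = 43$ ($X = 5 + 38 = 43$)
$a{\left(w \right)} = -43$ ($a{\left(w \right)} = \left(-1\right) 43 = -43$)
$O{\left(Z \right)} = 1$ ($O{\left(Z \right)} = \frac{2 Z}{2 Z} = 2 Z \frac{1}{2 Z} = 1$)
$a{\left(-140 \right)} + \left(O{\left(5 \right)} - 58\right) \left(-20\right) = -43 + \left(1 - 58\right) \left(-20\right) = -43 - -1140 = -43 + 1140 = 1097$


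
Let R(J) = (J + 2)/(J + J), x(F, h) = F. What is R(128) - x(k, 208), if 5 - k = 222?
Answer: 27841/128 ≈ 217.51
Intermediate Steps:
k = -217 (k = 5 - 1*222 = 5 - 222 = -217)
R(J) = (2 + J)/(2*J) (R(J) = (2 + J)/((2*J)) = (2 + J)*(1/(2*J)) = (2 + J)/(2*J))
R(128) - x(k, 208) = (½)*(2 + 128)/128 - 1*(-217) = (½)*(1/128)*130 + 217 = 65/128 + 217 = 27841/128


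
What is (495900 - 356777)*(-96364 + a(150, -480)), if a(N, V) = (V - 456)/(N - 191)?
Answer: -549534180524/41 ≈ -1.3403e+10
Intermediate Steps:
a(N, V) = (-456 + V)/(-191 + N)
(495900 - 356777)*(-96364 + a(150, -480)) = (495900 - 356777)*(-96364 + (-456 - 480)/(-191 + 150)) = 139123*(-96364 - 936/(-41)) = 139123*(-96364 - 1/41*(-936)) = 139123*(-96364 + 936/41) = 139123*(-3949988/41) = -549534180524/41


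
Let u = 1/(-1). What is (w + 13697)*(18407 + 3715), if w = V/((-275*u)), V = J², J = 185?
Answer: 3363340392/11 ≈ 3.0576e+8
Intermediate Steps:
u = -1
V = 34225 (V = 185² = 34225)
w = 1369/11 (w = 34225/((-275*(-1))) = 34225/275 = 34225*(1/275) = 1369/11 ≈ 124.45)
(w + 13697)*(18407 + 3715) = (1369/11 + 13697)*(18407 + 3715) = (152036/11)*22122 = 3363340392/11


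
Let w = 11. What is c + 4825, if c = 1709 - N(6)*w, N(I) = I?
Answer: 6468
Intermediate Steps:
c = 1643 (c = 1709 - 6*11 = 1709 - 1*66 = 1709 - 66 = 1643)
c + 4825 = 1643 + 4825 = 6468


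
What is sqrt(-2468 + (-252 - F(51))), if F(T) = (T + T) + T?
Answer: 13*I*sqrt(17) ≈ 53.6*I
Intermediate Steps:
F(T) = 3*T (F(T) = 2*T + T = 3*T)
sqrt(-2468 + (-252 - F(51))) = sqrt(-2468 + (-252 - 3*51)) = sqrt(-2468 + (-252 - 1*153)) = sqrt(-2468 + (-252 - 153)) = sqrt(-2468 - 405) = sqrt(-2873) = 13*I*sqrt(17)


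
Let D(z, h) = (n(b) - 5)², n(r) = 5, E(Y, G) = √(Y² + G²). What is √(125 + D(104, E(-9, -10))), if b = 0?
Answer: 5*√5 ≈ 11.180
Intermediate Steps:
E(Y, G) = √(G² + Y²)
D(z, h) = 0 (D(z, h) = (5 - 5)² = 0² = 0)
√(125 + D(104, E(-9, -10))) = √(125 + 0) = √125 = 5*√5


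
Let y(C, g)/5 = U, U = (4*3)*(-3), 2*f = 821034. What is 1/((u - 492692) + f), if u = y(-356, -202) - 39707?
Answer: -1/122062 ≈ -8.1926e-6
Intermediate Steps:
f = 410517 (f = (1/2)*821034 = 410517)
U = -36 (U = 12*(-3) = -36)
y(C, g) = -180 (y(C, g) = 5*(-36) = -180)
u = -39887 (u = -180 - 39707 = -39887)
1/((u - 492692) + f) = 1/((-39887 - 492692) + 410517) = 1/(-532579 + 410517) = 1/(-122062) = -1/122062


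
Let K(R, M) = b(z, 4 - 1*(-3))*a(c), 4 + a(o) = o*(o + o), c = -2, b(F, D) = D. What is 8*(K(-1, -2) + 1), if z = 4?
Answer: 232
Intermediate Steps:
a(o) = -4 + 2*o**2 (a(o) = -4 + o*(o + o) = -4 + o*(2*o) = -4 + 2*o**2)
K(R, M) = 28 (K(R, M) = (4 - 1*(-3))*(-4 + 2*(-2)**2) = (4 + 3)*(-4 + 2*4) = 7*(-4 + 8) = 7*4 = 28)
8*(K(-1, -2) + 1) = 8*(28 + 1) = 8*29 = 232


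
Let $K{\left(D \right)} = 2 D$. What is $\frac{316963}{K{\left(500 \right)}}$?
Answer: $\frac{316963}{1000} \approx 316.96$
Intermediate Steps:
$\frac{316963}{K{\left(500 \right)}} = \frac{316963}{2 \cdot 500} = \frac{316963}{1000}$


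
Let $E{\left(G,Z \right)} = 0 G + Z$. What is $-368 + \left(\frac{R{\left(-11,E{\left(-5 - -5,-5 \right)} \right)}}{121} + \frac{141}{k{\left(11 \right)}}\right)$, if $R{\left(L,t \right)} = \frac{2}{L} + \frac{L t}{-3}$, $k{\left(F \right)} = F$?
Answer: $- \frac{1418852}{3993} \approx -355.33$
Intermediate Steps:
$E{\left(G,Z \right)} = Z$ ($E{\left(G,Z \right)} = 0 + Z = Z$)
$R{\left(L,t \right)} = \frac{2}{L} - \frac{L t}{3}$ ($R{\left(L,t \right)} = \frac{2}{L} + L t \left(- \frac{1}{3}\right) = \frac{2}{L} - \frac{L t}{3}$)
$-368 + \left(\frac{R{\left(-11,E{\left(-5 - -5,-5 \right)} \right)}}{121} + \frac{141}{k{\left(11 \right)}}\right) = -368 + \left(\frac{\frac{2}{-11} - \left(- \frac{11}{3}\right) \left(-5\right)}{121} + \frac{141}{11}\right) = -368 + \left(\left(2 \left(- \frac{1}{11}\right) - \frac{55}{3}\right) \frac{1}{121} + 141 \cdot \frac{1}{11}\right) = -368 + \left(\left(- \frac{2}{11} - \frac{55}{3}\right) \frac{1}{121} + \frac{141}{11}\right) = -368 + \left(\left(- \frac{611}{33}\right) \frac{1}{121} + \frac{141}{11}\right) = -368 + \left(- \frac{611}{3993} + \frac{141}{11}\right) = -368 + \frac{50572}{3993} = - \frac{1418852}{3993}$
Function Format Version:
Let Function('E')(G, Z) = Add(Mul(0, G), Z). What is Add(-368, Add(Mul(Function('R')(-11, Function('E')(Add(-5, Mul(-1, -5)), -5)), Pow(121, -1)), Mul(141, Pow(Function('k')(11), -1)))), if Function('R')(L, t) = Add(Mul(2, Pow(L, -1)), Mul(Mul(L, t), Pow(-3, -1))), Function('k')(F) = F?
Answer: Rational(-1418852, 3993) ≈ -355.33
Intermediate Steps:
Function('E')(G, Z) = Z (Function('E')(G, Z) = Add(0, Z) = Z)
Function('R')(L, t) = Add(Mul(2, Pow(L, -1)), Mul(Rational(-1, 3), L, t)) (Function('R')(L, t) = Add(Mul(2, Pow(L, -1)), Mul(Mul(L, t), Rational(-1, 3))) = Add(Mul(2, Pow(L, -1)), Mul(Rational(-1, 3), L, t)))
Add(-368, Add(Mul(Function('R')(-11, Function('E')(Add(-5, Mul(-1, -5)), -5)), Pow(121, -1)), Mul(141, Pow(Function('k')(11), -1)))) = Add(-368, Add(Mul(Add(Mul(2, Pow(-11, -1)), Mul(Rational(-1, 3), -11, -5)), Pow(121, -1)), Mul(141, Pow(11, -1)))) = Add(-368, Add(Mul(Add(Mul(2, Rational(-1, 11)), Rational(-55, 3)), Rational(1, 121)), Mul(141, Rational(1, 11)))) = Add(-368, Add(Mul(Add(Rational(-2, 11), Rational(-55, 3)), Rational(1, 121)), Rational(141, 11))) = Add(-368, Add(Mul(Rational(-611, 33), Rational(1, 121)), Rational(141, 11))) = Add(-368, Add(Rational(-611, 3993), Rational(141, 11))) = Add(-368, Rational(50572, 3993)) = Rational(-1418852, 3993)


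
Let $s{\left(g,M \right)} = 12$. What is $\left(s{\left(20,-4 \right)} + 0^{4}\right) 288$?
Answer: $3456$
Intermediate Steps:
$\left(s{\left(20,-4 \right)} + 0^{4}\right) 288 = \left(12 + 0^{4}\right) 288 = \left(12 + 0\right) 288 = 12 \cdot 288 = 3456$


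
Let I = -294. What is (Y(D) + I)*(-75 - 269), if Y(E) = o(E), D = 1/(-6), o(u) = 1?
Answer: 100792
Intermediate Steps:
D = -1/6 ≈ -0.16667
Y(E) = 1
(Y(D) + I)*(-75 - 269) = (1 - 294)*(-75 - 269) = -293*(-344) = 100792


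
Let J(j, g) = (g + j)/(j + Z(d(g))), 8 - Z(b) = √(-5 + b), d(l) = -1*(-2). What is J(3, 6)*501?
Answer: 49599/124 + 4509*I*√3/124 ≈ 399.99 + 62.982*I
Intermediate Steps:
d(l) = 2
Z(b) = 8 - √(-5 + b)
J(j, g) = (g + j)/(8 + j - I*√3) (J(j, g) = (g + j)/(j + (8 - √(-5 + 2))) = (g + j)/(j + (8 - √(-3))) = (g + j)/(j + (8 - I*√3)) = (g + j)/(8 + j - I*√3))
J(3, 6)*501 = ((6 + 3)/(8 + 3 - I*√3))*501 = (9/(11 - I*√3))*501 = 4509/(11 - I*√3)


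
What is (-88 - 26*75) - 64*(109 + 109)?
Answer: -15990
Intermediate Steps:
(-88 - 26*75) - 64*(109 + 109) = (-88 - 1950) - 64*218 = -2038 - 13952 = -15990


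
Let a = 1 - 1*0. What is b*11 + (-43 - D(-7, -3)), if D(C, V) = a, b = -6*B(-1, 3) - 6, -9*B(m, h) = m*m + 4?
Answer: -220/3 ≈ -73.333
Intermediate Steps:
a = 1 (a = 1 + 0 = 1)
B(m, h) = -4/9 - m²/9 (B(m, h) = -(m*m + 4)/9 = -(m² + 4)/9 = -(4 + m²)/9 = -4/9 - m²/9)
b = -8/3 (b = -6*(-4/9 - ⅑*(-1)²) - 6 = -6*(-4/9 - ⅑*1) - 6 = -6*(-4/9 - ⅑) - 6 = -6*(-5/9) - 6 = 10/3 - 6 = -8/3 ≈ -2.6667)
D(C, V) = 1
b*11 + (-43 - D(-7, -3)) = -8/3*11 + (-43 - 1*1) = -88/3 + (-43 - 1) = -88/3 - 44 = -220/3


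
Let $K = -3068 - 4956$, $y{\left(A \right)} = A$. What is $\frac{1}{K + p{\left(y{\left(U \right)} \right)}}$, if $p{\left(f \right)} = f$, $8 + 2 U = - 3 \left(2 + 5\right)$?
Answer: $- \frac{2}{16077} \approx -0.0001244$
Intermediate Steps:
$U = - \frac{29}{2}$ ($U = -4 + \frac{\left(-3\right) \left(2 + 5\right)}{2} = -4 + \frac{\left(-3\right) 7}{2} = -4 + \frac{1}{2} \left(-21\right) = -4 - \frac{21}{2} = - \frac{29}{2} \approx -14.5$)
$K = -8024$ ($K = -3068 - 4956 = -8024$)
$\frac{1}{K + p{\left(y{\left(U \right)} \right)}} = \frac{1}{-8024 - \frac{29}{2}} = \frac{1}{- \frac{16077}{2}} = - \frac{2}{16077}$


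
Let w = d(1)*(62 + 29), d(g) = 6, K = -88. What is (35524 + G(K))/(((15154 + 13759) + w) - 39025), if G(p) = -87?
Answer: -35437/9566 ≈ -3.7045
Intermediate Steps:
w = 546 (w = 6*(62 + 29) = 6*91 = 546)
(35524 + G(K))/(((15154 + 13759) + w) - 39025) = (35524 - 87)/(((15154 + 13759) + 546) - 39025) = 35437/((28913 + 546) - 39025) = 35437/(29459 - 39025) = 35437/(-9566) = 35437*(-1/9566) = -35437/9566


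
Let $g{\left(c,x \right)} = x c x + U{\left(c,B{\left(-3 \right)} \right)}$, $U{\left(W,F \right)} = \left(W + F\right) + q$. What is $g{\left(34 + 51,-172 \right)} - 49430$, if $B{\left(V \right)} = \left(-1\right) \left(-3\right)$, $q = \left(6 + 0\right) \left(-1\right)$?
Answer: $2465292$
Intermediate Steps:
$q = -6$ ($q = 6 \left(-1\right) = -6$)
$B{\left(V \right)} = 3$
$U{\left(W,F \right)} = -6 + F + W$ ($U{\left(W,F \right)} = \left(W + F\right) - 6 = \left(F + W\right) - 6 = -6 + F + W$)
$g{\left(c,x \right)} = -3 + c + c x^{2}$ ($g{\left(c,x \right)} = x c x + \left(-6 + 3 + c\right) = c x x + \left(-3 + c\right) = c x^{2} + \left(-3 + c\right) = -3 + c + c x^{2}$)
$g{\left(34 + 51,-172 \right)} - 49430 = \left(-3 + \left(34 + 51\right) + \left(34 + 51\right) \left(-172\right)^{2}\right) - 49430 = \left(-3 + 85 + 85 \cdot 29584\right) - 49430 = \left(-3 + 85 + 2514640\right) - 49430 = 2514722 - 49430 = 2465292$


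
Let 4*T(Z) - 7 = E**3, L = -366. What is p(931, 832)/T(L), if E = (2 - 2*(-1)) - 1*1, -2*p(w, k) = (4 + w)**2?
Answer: -51425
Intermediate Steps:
p(w, k) = -(4 + w)**2/2
E = 3 (E = (2 + 2) - 1 = 4 - 1 = 3)
T(Z) = 17/2 (T(Z) = 7/4 + (1/4)*3**3 = 7/4 + (1/4)*27 = 7/4 + 27/4 = 17/2)
p(931, 832)/T(L) = (-(4 + 931)**2/2)/(17/2) = -1/2*935**2*(2/17) = -1/2*874225*(2/17) = -874225/2*2/17 = -51425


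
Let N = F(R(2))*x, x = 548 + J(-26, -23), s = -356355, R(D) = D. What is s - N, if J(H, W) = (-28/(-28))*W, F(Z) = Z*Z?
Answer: -358455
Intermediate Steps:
F(Z) = Z²
J(H, W) = W (J(H, W) = (-28*(-1/28))*W = 1*W = W)
x = 525 (x = 548 - 23 = 525)
N = 2100 (N = 2²*525 = 4*525 = 2100)
s - N = -356355 - 1*2100 = -356355 - 2100 = -358455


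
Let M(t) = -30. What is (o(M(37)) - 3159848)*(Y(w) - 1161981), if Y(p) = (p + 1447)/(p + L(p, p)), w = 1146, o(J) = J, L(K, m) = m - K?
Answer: 2103890430854387/573 ≈ 3.6717e+12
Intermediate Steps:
Y(p) = (1447 + p)/p (Y(p) = (p + 1447)/(p + (p - p)) = (1447 + p)/(p + 0) = (1447 + p)/p)
(o(M(37)) - 3159848)*(Y(w) - 1161981) = (-30 - 3159848)*((1447 + 1146)/1146 - 1161981) = -3159878*((1/1146)*2593 - 1161981) = -3159878*(2593/1146 - 1161981) = -3159878*(-1331627633/1146) = 2103890430854387/573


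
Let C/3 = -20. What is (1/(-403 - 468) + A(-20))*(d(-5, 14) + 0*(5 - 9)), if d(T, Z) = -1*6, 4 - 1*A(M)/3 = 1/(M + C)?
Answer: -2516079/34840 ≈ -72.218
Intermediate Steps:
C = -60 (C = 3*(-20) = -60)
A(M) = 12 - 3/(-60 + M) (A(M) = 12 - 3/(M - 60) = 12 - 3/(-60 + M))
d(T, Z) = -6
(1/(-403 - 468) + A(-20))*(d(-5, 14) + 0*(5 - 9)) = (1/(-403 - 468) + 3*(-241 + 4*(-20))/(-60 - 20))*(-6 + 0*(5 - 9)) = (1/(-871) + 3*(-241 - 80)/(-80))*(-6 + 0*(-4)) = (-1/871 + 3*(-1/80)*(-321))*(-6 + 0) = (-1/871 + 963/80)*(-6) = (838693/69680)*(-6) = -2516079/34840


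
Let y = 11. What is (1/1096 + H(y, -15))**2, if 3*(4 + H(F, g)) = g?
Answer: 97278769/1201216 ≈ 80.984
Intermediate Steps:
H(F, g) = -4 + g/3
(1/1096 + H(y, -15))**2 = (1/1096 + (-4 + (1/3)*(-15)))**2 = (1/1096 + (-4 - 5))**2 = (1/1096 - 9)**2 = (-9863/1096)**2 = 97278769/1201216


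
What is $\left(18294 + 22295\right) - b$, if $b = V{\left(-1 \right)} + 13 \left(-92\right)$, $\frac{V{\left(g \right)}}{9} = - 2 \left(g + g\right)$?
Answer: $41749$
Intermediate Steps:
$V{\left(g \right)} = - 36 g$ ($V{\left(g \right)} = 9 \left(- 2 \left(g + g\right)\right) = 9 \left(- 2 \cdot 2 g\right) = 9 \left(- 4 g\right) = - 36 g$)
$b = -1160$ ($b = \left(-36\right) \left(-1\right) + 13 \left(-92\right) = 36 - 1196 = -1160$)
$\left(18294 + 22295\right) - b = \left(18294 + 22295\right) - -1160 = 40589 + 1160 = 41749$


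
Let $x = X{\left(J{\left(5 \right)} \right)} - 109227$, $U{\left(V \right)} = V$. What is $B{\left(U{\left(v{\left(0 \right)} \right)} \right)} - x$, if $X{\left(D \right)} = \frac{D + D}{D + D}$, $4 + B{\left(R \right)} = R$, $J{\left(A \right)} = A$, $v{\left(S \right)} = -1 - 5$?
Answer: $109216$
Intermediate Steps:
$v{\left(S \right)} = -6$
$B{\left(R \right)} = -4 + R$
$X{\left(D \right)} = 1$ ($X{\left(D \right)} = \frac{2 D}{2 D} = 2 D \frac{1}{2 D} = 1$)
$x = -109226$ ($x = 1 - 109227 = -109226$)
$B{\left(U{\left(v{\left(0 \right)} \right)} \right)} - x = \left(-4 - 6\right) - -109226 = -10 + 109226 = 109216$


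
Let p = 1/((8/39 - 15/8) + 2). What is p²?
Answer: 97344/10609 ≈ 9.1756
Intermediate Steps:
p = 312/103 (p = 1/((8*(1/39) - 15*⅛) + 2) = 1/((8/39 - 15/8) + 2) = 1/(-521/312 + 2) = 1/(103/312) = 312/103 ≈ 3.0291)
p² = (312/103)² = 97344/10609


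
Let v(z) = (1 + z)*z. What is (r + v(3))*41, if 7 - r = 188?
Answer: -6929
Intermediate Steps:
r = -181 (r = 7 - 1*188 = 7 - 188 = -181)
v(z) = z*(1 + z)
(r + v(3))*41 = (-181 + 3*(1 + 3))*41 = (-181 + 3*4)*41 = (-181 + 12)*41 = -169*41 = -6929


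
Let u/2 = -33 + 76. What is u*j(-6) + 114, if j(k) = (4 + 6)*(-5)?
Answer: -4186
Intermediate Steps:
u = 86 (u = 2*(-33 + 76) = 2*43 = 86)
j(k) = -50 (j(k) = 10*(-5) = -50)
u*j(-6) + 114 = 86*(-50) + 114 = -4300 + 114 = -4186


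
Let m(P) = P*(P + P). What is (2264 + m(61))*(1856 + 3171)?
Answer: 48792062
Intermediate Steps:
m(P) = 2*P² (m(P) = P*(2*P) = 2*P²)
(2264 + m(61))*(1856 + 3171) = (2264 + 2*61²)*(1856 + 3171) = (2264 + 2*3721)*5027 = (2264 + 7442)*5027 = 9706*5027 = 48792062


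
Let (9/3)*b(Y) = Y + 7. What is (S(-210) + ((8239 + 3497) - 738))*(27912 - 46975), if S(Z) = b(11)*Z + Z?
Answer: -181632264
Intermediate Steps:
b(Y) = 7/3 + Y/3 (b(Y) = (Y + 7)/3 = (7 + Y)/3 = 7/3 + Y/3)
S(Z) = 7*Z (S(Z) = (7/3 + (1/3)*11)*Z + Z = (7/3 + 11/3)*Z + Z = 6*Z + Z = 7*Z)
(S(-210) + ((8239 + 3497) - 738))*(27912 - 46975) = (7*(-210) + ((8239 + 3497) - 738))*(27912 - 46975) = (-1470 + (11736 - 738))*(-19063) = (-1470 + 10998)*(-19063) = 9528*(-19063) = -181632264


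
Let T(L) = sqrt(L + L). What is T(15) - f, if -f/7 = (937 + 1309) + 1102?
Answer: 23436 + sqrt(30) ≈ 23441.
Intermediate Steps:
T(L) = sqrt(2)*sqrt(L) (T(L) = sqrt(2*L) = sqrt(2)*sqrt(L))
f = -23436 (f = -7*((937 + 1309) + 1102) = -7*(2246 + 1102) = -7*3348 = -23436)
T(15) - f = sqrt(2)*sqrt(15) - 1*(-23436) = sqrt(30) + 23436 = 23436 + sqrt(30)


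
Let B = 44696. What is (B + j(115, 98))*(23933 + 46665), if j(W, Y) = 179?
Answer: 3168085250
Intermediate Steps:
(B + j(115, 98))*(23933 + 46665) = (44696 + 179)*(23933 + 46665) = 44875*70598 = 3168085250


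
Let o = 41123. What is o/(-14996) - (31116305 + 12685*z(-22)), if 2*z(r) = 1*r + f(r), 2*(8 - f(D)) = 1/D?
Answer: -10236396339891/329912 ≈ -3.1028e+7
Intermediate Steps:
f(D) = 8 - 1/(2*D)
z(r) = 4 + r/2 - 1/(4*r) (z(r) = (1*r + (8 - 1/(2*r)))/2 = (r + (8 - 1/(2*r)))/2 = (8 + r - 1/(2*r))/2 = 4 + r/2 - 1/(4*r))
o/(-14996) - (31116305 + 12685*z(-22)) = 41123/(-14996) - 12685/(1/(2453 + (4 + (½)*(-22) - ¼/(-22)))) = 41123*(-1/14996) - 12685/(1/(2453 + (4 - 11 - ¼*(-1/22)))) = -41123/14996 - 12685/(1/(2453 + (4 - 11 + 1/88))) = -41123/14996 - 12685/(1/(2453 - 615/88)) = -41123/14996 - 12685/(1/(215249/88)) = -41123/14996 - 12685/88/215249 = -41123/14996 - 12685*215249/88 = -41123/14996 - 2730433565/88 = -10236396339891/329912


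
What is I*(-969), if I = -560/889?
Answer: 77520/127 ≈ 610.39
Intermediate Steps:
I = -80/127 (I = -560*1/889 = -80/127 ≈ -0.62992)
I*(-969) = -80/127*(-969) = 77520/127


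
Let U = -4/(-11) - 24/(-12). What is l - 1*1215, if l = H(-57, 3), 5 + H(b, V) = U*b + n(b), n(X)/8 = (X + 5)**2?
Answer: 223050/11 ≈ 20277.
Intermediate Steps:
U = 26/11 (U = -4*(-1/11) - 24*(-1/12) = 4/11 + 2 = 26/11 ≈ 2.3636)
n(X) = 8*(5 + X)**2 (n(X) = 8*(X + 5)**2 = 8*(5 + X)**2)
H(b, V) = -5 + 8*(5 + b)**2 + 26*b/11 (H(b, V) = -5 + (26*b/11 + 8*(5 + b)**2) = -5 + (8*(5 + b)**2 + 26*b/11) = -5 + 8*(5 + b)**2 + 26*b/11)
l = 236415/11 (l = 195 + 8*(-57)**2 + (906/11)*(-57) = 195 + 8*3249 - 51642/11 = 195 + 25992 - 51642/11 = 236415/11 ≈ 21492.)
l - 1*1215 = 236415/11 - 1*1215 = 236415/11 - 1215 = 223050/11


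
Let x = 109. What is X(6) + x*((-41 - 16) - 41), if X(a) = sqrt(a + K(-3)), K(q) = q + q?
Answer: -10682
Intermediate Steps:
K(q) = 2*q
X(a) = sqrt(-6 + a) (X(a) = sqrt(a + 2*(-3)) = sqrt(a - 6) = sqrt(-6 + a))
X(6) + x*((-41 - 16) - 41) = sqrt(-6 + 6) + 109*((-41 - 16) - 41) = sqrt(0) + 109*(-57 - 41) = 0 + 109*(-98) = 0 - 10682 = -10682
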